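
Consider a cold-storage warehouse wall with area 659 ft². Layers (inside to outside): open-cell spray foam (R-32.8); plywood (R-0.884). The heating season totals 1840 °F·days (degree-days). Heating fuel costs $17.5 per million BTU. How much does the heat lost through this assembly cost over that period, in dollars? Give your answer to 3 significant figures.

15.1 dollars

R_total = 32.8 + 0.884 = 33.68 ft²·°F·h/BTU
E = A × HDD × 24 / R = 659 × 1840 × 24 / 33.68 = 864000 BTU
Cost = 864000/10⁶ × 17.5 = $15.12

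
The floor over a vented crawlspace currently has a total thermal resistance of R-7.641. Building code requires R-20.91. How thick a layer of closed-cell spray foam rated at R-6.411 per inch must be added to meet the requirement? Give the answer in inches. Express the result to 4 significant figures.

2.070 in

ΔR = 20.91 − 7.641 = 13.269 ft²·°F·h/BTU
L = ΔR / (R/in) = 13.269/6.411 = 2.0697 in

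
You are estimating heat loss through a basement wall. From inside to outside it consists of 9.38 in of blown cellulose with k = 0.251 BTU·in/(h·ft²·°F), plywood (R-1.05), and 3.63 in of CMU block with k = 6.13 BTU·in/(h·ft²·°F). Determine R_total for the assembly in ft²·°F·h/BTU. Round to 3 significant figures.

9.38/0.251 = 37.37
3.63/6.13 = 0.5922
R_total = 37.37 + 1.05 + 0.5922 = 39.01 ft²·°F·h/BTU

39.0 ft²·°F·h/BTU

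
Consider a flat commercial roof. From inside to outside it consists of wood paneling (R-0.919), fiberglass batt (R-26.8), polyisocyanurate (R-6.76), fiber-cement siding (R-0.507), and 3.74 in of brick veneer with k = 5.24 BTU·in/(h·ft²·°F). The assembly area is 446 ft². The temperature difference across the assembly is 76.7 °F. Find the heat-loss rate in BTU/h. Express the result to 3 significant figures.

958 BTU/h

3.74/5.24 = 0.7137
R_total = 0.919 + 26.8 + 6.76 + 0.507 + 0.7137 = 35.7 ft²·°F·h/BTU
Q = A·ΔT/R = 446 × 76.7 / 35.7 = 958.2 BTU/h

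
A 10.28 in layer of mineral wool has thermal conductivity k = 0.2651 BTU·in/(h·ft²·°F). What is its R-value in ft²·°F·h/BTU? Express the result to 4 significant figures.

R = L/k = 10.28/0.2651 = 38.778 ft²·°F·h/BTU

38.78 ft²·°F·h/BTU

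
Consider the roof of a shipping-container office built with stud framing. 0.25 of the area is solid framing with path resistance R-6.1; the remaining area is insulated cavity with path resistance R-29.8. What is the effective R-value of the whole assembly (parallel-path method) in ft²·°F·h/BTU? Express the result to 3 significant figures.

15.1 ft²·°F·h/BTU

U_eff = 0.75/29.8 + 0.25/6.1 = 0.02517 + 0.04098 = 0.06615
R_eff = 1/U_eff = 15.12 ft²·°F·h/BTU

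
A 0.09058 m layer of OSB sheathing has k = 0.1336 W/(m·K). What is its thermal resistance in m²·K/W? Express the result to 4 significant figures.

R = L/k = 0.09058/0.1336 = 0.67799 m²·K/W

0.6780 m²·K/W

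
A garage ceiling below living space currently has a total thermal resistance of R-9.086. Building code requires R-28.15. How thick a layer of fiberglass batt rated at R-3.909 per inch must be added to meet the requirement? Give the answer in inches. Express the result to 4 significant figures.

ΔR = 28.15 − 9.086 = 19.064 ft²·°F·h/BTU
L = ΔR / (R/in) = 19.064/3.909 = 4.877 in

4.877 in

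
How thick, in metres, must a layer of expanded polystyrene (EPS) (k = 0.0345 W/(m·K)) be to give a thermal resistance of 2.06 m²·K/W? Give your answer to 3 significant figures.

0.0711 m

L = R·k = 2.06 × 0.0345 = 0.07107 m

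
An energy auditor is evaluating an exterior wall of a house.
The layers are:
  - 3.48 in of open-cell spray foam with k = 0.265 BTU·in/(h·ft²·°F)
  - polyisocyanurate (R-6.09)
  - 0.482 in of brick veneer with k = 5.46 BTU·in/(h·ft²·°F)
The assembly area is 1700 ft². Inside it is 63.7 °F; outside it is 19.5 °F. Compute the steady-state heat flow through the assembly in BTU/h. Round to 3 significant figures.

3.48/0.265 = 13.13
0.482/5.46 = 0.08828
R_total = 13.13 + 6.09 + 0.08828 = 19.31 ft²·°F·h/BTU
Q = A·ΔT/R = 1700 × (63.7 − 19.5) / 19.31 = 3891 BTU/h

3890 BTU/h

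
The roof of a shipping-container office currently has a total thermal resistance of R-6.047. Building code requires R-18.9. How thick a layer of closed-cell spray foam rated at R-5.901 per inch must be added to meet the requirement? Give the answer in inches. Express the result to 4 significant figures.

ΔR = 18.9 − 6.047 = 12.853 ft²·°F·h/BTU
L = ΔR / (R/in) = 12.853/5.901 = 2.1781 in

2.178 in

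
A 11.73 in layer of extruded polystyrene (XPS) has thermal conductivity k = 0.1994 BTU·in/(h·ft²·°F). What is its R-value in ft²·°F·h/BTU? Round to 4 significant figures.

58.83 ft²·°F·h/BTU

R = L/k = 11.73/0.1994 = 58.826 ft²·°F·h/BTU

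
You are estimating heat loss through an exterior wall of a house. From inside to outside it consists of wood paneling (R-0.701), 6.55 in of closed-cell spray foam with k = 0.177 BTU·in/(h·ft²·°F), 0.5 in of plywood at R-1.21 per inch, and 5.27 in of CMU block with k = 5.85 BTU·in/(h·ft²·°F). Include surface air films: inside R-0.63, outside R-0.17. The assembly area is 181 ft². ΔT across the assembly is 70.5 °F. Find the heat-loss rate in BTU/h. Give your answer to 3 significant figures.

6.55/0.177 = 37.01
0.5 × 1.21 = 0.605
5.27/5.85 = 0.9009
R_total = 0.63 + 0.701 + 37.01 + 0.605 + 0.9009 + 0.17 = 40.01 ft²·°F·h/BTU
Q = A·ΔT/R = 181 × 70.5 / 40.01 = 318.9 BTU/h

319 BTU/h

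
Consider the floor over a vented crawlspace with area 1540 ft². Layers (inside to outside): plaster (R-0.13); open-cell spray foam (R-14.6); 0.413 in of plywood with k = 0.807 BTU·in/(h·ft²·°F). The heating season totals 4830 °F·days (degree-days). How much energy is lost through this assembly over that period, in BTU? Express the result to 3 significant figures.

11700000 BTU

0.413/0.807 = 0.5118
R_total = 0.13 + 14.6 + 0.5118 = 15.24 ft²·°F·h/BTU
E = A × HDD × 24 / R = 1540 × 4830 × 24 / 15.24 = 11710000 BTU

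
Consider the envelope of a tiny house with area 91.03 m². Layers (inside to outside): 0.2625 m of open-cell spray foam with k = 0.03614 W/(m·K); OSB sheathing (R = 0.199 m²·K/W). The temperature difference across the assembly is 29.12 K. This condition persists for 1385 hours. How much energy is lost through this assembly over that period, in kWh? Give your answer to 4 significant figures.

0.2625/0.03614 = 7.2634
R_total = 7.2634 + 0.199 = 7.4624 m²·K/W
Q = 91.03 × 29.12 / 7.4624 = 355.22 W
E = 355.22 W × 1385 h / 1000 = 491.98 kWh

492.0 kWh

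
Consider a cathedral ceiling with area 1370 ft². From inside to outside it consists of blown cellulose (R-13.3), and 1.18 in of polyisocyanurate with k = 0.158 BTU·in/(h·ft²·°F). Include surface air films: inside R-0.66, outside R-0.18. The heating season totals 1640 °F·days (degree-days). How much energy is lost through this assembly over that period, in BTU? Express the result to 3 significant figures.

1.18/0.158 = 7.468
R_total = 0.66 + 13.3 + 7.468 + 0.18 = 21.61 ft²·°F·h/BTU
E = A × HDD × 24 / R = 1370 × 1640 × 24 / 21.61 = 2495000 BTU

2500000 BTU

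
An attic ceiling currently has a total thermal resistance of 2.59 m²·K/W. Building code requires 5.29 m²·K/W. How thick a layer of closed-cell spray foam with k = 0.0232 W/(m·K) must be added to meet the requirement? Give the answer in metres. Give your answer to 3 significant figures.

0.0626 m

ΔR = 5.29 − 2.59 = 2.7 m²·K/W
L = ΔR × k = 2.7 × 0.0232 = 0.06264 m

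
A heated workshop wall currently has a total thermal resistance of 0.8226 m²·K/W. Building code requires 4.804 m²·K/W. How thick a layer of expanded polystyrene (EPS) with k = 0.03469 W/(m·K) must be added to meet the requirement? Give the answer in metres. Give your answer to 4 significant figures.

ΔR = 4.804 − 0.8226 = 3.9814 m²·K/W
L = ΔR × k = 3.9814 × 0.03469 = 0.13811 m

0.1381 m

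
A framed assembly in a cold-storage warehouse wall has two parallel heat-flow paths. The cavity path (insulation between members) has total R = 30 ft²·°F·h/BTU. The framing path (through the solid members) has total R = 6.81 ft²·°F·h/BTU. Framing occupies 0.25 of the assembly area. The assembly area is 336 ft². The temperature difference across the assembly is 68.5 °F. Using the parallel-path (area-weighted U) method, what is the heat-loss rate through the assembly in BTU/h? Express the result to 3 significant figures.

U_eff = 0.75/30 + 0.25/6.81 = 0.025 + 0.03671 = 0.06171
R_eff = 1/U_eff = 16.2 ft²·°F·h/BTU
Q = 336 × 68.5 / 16.2 = 1420 BTU/h

1420 BTU/h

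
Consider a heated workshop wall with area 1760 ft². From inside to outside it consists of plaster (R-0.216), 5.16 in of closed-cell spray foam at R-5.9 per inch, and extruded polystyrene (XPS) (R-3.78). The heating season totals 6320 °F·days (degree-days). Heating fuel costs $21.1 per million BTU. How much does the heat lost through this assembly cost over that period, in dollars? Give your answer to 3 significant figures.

5.16 × 5.9 = 30.44
R_total = 0.216 + 30.44 + 3.78 = 34.44 ft²·°F·h/BTU
E = A × HDD × 24 / R = 1760 × 6320 × 24 / 34.44 = 7751000 BTU
Cost = 7751000/10⁶ × 21.1 = $163.6

164 dollars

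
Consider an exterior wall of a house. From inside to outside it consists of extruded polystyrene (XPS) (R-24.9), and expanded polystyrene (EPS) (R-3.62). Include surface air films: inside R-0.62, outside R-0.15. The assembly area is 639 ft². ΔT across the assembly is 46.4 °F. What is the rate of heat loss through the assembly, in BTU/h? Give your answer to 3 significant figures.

1010 BTU/h

R_total = 0.62 + 24.9 + 3.62 + 0.15 = 29.29 ft²·°F·h/BTU
Q = A·ΔT/R = 639 × 46.4 / 29.29 = 1012 BTU/h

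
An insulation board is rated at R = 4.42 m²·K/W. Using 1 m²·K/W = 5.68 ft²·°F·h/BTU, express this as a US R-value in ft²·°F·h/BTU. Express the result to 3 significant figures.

25.1 ft²·°F·h/BTU

R_US = 4.42 × 5.68 = 25.11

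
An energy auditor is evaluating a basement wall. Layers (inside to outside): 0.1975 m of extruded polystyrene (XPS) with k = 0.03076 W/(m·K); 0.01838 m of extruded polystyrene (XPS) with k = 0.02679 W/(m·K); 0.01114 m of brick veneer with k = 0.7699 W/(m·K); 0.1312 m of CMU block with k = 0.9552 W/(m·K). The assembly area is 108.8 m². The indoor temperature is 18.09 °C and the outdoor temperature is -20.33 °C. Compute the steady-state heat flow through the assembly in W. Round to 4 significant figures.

0.1975/0.03076 = 6.4207
0.01838/0.02679 = 0.68608
0.01114/0.7699 = 0.014469
0.1312/0.9552 = 0.13735
R_total = 6.4207 + 0.68608 + 0.014469 + 0.13735 = 7.2586 m²·K/W
Q = A·ΔT/R = 108.8 × (18.09 − (-20.33)) / 7.2586 = 575.88 W

575.9 W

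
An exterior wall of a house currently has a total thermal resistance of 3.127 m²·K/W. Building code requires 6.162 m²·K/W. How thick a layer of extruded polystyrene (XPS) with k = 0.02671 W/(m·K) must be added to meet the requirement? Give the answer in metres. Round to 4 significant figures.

ΔR = 6.162 − 3.127 = 3.035 m²·K/W
L = ΔR × k = 3.035 × 0.02671 = 0.081065 m

0.08106 m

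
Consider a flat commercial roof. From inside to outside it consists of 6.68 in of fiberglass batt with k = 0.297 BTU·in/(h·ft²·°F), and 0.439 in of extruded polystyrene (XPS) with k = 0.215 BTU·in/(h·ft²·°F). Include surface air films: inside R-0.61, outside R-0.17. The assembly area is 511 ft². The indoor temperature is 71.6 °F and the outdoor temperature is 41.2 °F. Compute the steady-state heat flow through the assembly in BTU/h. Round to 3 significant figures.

6.68/0.297 = 22.49
0.439/0.215 = 2.042
R_total = 0.61 + 22.49 + 2.042 + 0.17 = 25.31 ft²·°F·h/BTU
Q = A·ΔT/R = 511 × (71.6 − 41.2) / 25.31 = 613.7 BTU/h

614 BTU/h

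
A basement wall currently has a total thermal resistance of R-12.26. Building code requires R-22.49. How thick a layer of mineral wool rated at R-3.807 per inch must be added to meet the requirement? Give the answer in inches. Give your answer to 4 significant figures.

2.687 in

ΔR = 22.49 − 12.26 = 10.23 ft²·°F·h/BTU
L = ΔR / (R/in) = 10.23/3.807 = 2.6872 in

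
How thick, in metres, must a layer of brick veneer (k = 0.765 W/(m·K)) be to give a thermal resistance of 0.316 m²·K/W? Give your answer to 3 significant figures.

L = R·k = 0.316 × 0.765 = 0.2417 m

0.242 m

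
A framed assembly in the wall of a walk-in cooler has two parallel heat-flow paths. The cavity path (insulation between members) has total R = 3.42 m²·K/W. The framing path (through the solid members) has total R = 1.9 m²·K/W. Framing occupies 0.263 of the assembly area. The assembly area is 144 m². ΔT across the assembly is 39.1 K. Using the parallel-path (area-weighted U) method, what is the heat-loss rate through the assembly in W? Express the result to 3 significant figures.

1990 W

U_eff = 0.737/3.42 + 0.263/1.9 = 0.2155 + 0.1384 = 0.3539
R_eff = 1/U_eff = 2.826 m²·K/W
Q = 144 × 39.1 / 2.826 = 1993 W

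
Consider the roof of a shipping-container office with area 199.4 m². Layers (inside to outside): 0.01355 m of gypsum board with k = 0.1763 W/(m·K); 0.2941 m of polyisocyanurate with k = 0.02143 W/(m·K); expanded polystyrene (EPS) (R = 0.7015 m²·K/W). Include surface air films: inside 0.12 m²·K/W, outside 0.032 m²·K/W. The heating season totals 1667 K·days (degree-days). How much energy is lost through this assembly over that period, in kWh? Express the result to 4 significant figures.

0.01355/0.1763 = 0.076858
0.2941/0.02143 = 13.724
R_total = 0.12 + 0.076858 + 13.724 + 0.7015 + 0.032 = 14.654 m²·K/W
E = A × HDD × 24 / R / 1000 = 199.4 × 1667 × 24 / 14.654 / 1000 = 544.39 kWh

544.4 kWh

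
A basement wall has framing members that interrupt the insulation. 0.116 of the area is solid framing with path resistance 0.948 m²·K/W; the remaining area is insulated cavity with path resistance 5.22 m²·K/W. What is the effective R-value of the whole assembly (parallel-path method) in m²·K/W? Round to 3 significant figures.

3.43 m²·K/W

U_eff = 0.884/5.22 + 0.116/0.948 = 0.1693 + 0.1224 = 0.2917
R_eff = 1/U_eff = 3.428 m²·K/W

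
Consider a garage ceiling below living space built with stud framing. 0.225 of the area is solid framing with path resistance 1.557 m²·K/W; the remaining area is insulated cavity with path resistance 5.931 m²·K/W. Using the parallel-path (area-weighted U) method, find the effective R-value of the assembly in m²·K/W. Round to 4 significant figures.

U_eff = 0.775/5.931 + 0.225/1.557 = 0.13067 + 0.14451 = 0.27518
R_eff = 1/U_eff = 3.634 m²·K/W

3.634 m²·K/W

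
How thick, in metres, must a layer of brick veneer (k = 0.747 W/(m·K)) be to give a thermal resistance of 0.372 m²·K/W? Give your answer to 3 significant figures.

0.278 m

L = R·k = 0.372 × 0.747 = 0.2779 m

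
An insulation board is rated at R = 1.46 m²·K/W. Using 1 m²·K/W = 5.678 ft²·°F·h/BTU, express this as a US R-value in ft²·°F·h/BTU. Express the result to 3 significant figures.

8.29 ft²·°F·h/BTU

R_US = 1.46 × 5.678 = 8.29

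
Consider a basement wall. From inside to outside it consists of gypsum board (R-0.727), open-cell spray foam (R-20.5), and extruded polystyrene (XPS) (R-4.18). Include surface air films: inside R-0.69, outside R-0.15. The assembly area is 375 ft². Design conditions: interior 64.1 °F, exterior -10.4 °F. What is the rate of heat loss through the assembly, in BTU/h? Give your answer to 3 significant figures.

1060 BTU/h

R_total = 0.69 + 0.727 + 20.5 + 4.18 + 0.15 = 26.25 ft²·°F·h/BTU
Q = A·ΔT/R = 375 × (64.1 − (-10.4)) / 26.25 = 1064 BTU/h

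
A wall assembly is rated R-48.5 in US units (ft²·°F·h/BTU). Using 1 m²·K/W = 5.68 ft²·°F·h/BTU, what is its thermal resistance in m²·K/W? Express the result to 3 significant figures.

8.54 m²·K/W

R_SI = 48.5/5.68 = 8.539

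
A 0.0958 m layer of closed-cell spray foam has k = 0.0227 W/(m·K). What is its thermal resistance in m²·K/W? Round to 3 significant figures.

4.22 m²·K/W

R = L/k = 0.0958/0.0227 = 4.22 m²·K/W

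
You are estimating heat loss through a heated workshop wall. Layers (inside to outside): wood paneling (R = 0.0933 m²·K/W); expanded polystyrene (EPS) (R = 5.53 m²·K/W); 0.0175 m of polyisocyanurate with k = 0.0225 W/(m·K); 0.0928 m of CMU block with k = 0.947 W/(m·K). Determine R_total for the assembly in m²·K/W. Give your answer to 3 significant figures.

6.50 m²·K/W

0.0175/0.0225 = 0.7778
0.0928/0.947 = 0.09799
R_total = 0.0933 + 5.53 + 0.7778 + 0.09799 = 6.499 m²·K/W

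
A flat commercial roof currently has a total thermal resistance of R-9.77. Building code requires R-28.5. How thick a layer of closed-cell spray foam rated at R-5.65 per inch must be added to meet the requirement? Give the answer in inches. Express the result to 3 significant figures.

ΔR = 28.5 − 9.77 = 18.73 ft²·°F·h/BTU
L = ΔR / (R/in) = 18.73/5.65 = 3.315 in

3.32 in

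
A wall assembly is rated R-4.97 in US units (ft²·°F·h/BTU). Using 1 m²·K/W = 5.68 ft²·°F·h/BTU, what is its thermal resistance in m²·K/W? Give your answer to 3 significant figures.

0.875 m²·K/W

R_SI = 4.97/5.68 = 0.875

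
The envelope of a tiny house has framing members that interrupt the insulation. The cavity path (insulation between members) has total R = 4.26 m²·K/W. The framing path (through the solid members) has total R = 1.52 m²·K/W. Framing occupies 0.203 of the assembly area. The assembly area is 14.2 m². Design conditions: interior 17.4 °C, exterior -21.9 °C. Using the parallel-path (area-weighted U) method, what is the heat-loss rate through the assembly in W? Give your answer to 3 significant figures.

U_eff = 0.797/4.26 + 0.203/1.52 = 0.1871 + 0.1336 = 0.3206
R_eff = 1/U_eff = 3.119 m²·K/W
Q = 14.2 × (17.4 − (-21.9)) / 3.119 = 178.9 W

179 W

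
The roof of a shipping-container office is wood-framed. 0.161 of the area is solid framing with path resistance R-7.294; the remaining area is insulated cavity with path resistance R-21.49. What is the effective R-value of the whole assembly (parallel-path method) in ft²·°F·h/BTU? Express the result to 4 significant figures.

16.36 ft²·°F·h/BTU

U_eff = 0.839/21.49 + 0.161/7.294 = 0.039041 + 0.022073 = 0.061114
R_eff = 1/U_eff = 16.363 ft²·°F·h/BTU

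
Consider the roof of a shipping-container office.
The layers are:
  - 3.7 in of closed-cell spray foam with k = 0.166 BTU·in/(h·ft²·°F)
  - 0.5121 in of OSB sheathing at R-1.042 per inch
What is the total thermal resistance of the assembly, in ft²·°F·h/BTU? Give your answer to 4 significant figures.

22.82 ft²·°F·h/BTU

3.7/0.166 = 22.289
0.5121 × 1.042 = 0.53361
R_total = 22.289 + 0.53361 = 22.823 ft²·°F·h/BTU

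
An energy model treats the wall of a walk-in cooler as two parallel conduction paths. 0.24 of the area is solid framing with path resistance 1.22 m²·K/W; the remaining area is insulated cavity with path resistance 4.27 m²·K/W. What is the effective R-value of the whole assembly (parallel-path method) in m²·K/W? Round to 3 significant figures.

2.67 m²·K/W

U_eff = 0.76/4.27 + 0.24/1.22 = 0.178 + 0.1967 = 0.3747
R_eff = 1/U_eff = 2.669 m²·K/W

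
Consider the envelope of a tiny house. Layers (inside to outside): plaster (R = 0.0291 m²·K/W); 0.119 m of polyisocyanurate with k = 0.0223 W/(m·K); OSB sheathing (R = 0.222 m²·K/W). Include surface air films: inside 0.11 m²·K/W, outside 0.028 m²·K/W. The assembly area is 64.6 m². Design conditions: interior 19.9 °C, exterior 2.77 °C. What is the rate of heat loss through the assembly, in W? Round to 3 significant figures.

0.119/0.0223 = 5.336
R_total = 0.11 + 0.0291 + 5.336 + 0.222 + 0.028 = 5.725 m²·K/W
Q = A·ΔT/R = 64.6 × (19.9 − 2.77) / 5.725 = 193.3 W

193 W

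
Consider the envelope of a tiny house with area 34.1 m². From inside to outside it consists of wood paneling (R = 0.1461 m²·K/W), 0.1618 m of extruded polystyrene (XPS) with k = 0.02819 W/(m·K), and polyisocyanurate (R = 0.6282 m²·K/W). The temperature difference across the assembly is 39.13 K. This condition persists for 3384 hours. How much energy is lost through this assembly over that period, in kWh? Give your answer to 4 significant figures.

0.1618/0.02819 = 5.7396
R_total = 0.1461 + 5.7396 + 0.6282 = 6.5139 m²·K/W
Q = 34.1 × 39.13 / 6.5139 = 204.84 W
E = 204.84 W × 3384 h / 1000 = 693.19 kWh

693.2 kWh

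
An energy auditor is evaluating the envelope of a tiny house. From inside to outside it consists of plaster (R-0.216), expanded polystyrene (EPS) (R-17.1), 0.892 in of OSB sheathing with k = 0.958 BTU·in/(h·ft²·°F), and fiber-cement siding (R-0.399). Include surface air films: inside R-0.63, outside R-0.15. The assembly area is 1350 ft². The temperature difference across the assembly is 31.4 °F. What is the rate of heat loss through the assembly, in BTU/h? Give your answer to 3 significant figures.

2180 BTU/h

0.892/0.958 = 0.9311
R_total = 0.63 + 0.216 + 17.1 + 0.9311 + 0.399 + 0.15 = 19.43 ft²·°F·h/BTU
Q = A·ΔT/R = 1350 × 31.4 / 19.43 = 2182 BTU/h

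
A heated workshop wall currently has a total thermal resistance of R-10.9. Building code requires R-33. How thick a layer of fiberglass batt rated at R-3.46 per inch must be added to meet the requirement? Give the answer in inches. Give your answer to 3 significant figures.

6.39 in

ΔR = 33 − 10.9 = 22.1 ft²·°F·h/BTU
L = ΔR / (R/in) = 22.1/3.46 = 6.387 in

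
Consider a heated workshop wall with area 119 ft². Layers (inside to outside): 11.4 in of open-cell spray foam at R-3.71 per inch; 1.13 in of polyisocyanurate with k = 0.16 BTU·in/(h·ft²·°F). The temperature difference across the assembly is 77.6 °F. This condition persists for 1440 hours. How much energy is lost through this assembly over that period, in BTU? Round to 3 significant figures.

269000 BTU

11.4 × 3.71 = 42.29
1.13/0.16 = 7.062
R_total = 42.29 + 7.062 = 49.36 ft²·°F·h/BTU
Q = 119 × 77.6 / 49.36 = 187.1 BTU/h
E = 187.1 × 1440 = 269400 BTU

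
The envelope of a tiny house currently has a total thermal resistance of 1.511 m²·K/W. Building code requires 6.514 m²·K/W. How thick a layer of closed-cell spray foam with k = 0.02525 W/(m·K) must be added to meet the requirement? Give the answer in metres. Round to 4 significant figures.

ΔR = 6.514 − 1.511 = 5.003 m²·K/W
L = ΔR × k = 5.003 × 0.02525 = 0.12633 m

0.1263 m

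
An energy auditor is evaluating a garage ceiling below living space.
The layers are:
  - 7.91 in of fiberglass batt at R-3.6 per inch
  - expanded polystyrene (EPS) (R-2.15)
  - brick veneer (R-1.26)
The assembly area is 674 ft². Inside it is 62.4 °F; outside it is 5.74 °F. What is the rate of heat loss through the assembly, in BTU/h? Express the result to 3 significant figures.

7.91 × 3.6 = 28.48
R_total = 28.48 + 2.15 + 1.26 = 31.89 ft²·°F·h/BTU
Q = A·ΔT/R = 674 × (62.4 − 5.74) / 31.89 = 1198 BTU/h

1200 BTU/h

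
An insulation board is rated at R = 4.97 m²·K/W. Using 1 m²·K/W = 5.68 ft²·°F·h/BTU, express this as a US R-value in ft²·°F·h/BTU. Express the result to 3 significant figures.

28.2 ft²·°F·h/BTU

R_US = 4.97 × 5.68 = 28.23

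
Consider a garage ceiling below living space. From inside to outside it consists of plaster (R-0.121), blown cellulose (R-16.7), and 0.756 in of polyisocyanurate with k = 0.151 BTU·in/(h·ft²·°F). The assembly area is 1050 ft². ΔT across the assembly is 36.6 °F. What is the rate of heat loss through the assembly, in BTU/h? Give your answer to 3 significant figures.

0.756/0.151 = 5.007
R_total = 0.121 + 16.7 + 5.007 = 21.83 ft²·°F·h/BTU
Q = A·ΔT/R = 1050 × 36.6 / 21.83 = 1761 BTU/h

1760 BTU/h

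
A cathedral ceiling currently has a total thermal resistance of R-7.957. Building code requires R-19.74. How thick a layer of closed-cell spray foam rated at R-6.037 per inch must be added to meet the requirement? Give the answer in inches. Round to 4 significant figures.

ΔR = 19.74 − 7.957 = 11.783 ft²·°F·h/BTU
L = ΔR / (R/in) = 11.783/6.037 = 1.9518 in

1.952 in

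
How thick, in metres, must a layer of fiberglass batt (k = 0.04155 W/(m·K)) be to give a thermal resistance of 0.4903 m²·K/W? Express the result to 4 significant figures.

L = R·k = 0.4903 × 0.04155 = 0.020372 m

0.02037 m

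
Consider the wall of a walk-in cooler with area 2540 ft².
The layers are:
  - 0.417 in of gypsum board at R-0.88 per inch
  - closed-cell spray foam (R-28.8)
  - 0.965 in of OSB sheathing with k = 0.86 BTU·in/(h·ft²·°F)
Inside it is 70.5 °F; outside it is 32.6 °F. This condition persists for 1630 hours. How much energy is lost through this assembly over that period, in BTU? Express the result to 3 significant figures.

5180000 BTU

0.417 × 0.88 = 0.367
0.965/0.86 = 1.122
R_total = 0.367 + 28.8 + 1.122 = 30.29 ft²·°F·h/BTU
Q = 2540 × (70.5 − 32.6) / 30.29 = 3178 BTU/h
E = 3178 × 1630 = 5181000 BTU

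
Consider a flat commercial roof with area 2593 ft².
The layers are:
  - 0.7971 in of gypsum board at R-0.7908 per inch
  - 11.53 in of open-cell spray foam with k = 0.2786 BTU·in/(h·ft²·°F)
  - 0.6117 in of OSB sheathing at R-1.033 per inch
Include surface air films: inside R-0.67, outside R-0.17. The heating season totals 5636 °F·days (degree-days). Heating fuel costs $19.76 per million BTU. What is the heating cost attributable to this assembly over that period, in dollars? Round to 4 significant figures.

159.4 dollars

0.7971 × 0.7908 = 0.63035
11.53/0.2786 = 41.385
0.6117 × 1.033 = 0.63189
R_total = 0.67 + 0.63035 + 41.385 + 0.63189 + 0.17 = 43.488 ft²·°F·h/BTU
E = A × HDD × 24 / R = 2593 × 5636 × 24 / 43.488 = 8065300 BTU
Cost = 8065300/10⁶ × 19.76 = $159.37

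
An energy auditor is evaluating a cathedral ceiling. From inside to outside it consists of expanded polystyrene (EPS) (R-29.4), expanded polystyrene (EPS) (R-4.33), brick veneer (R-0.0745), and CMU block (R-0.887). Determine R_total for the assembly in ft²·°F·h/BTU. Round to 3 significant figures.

R_total = 29.4 + 4.33 + 0.0745 + 0.887 = 34.69 ft²·°F·h/BTU

34.7 ft²·°F·h/BTU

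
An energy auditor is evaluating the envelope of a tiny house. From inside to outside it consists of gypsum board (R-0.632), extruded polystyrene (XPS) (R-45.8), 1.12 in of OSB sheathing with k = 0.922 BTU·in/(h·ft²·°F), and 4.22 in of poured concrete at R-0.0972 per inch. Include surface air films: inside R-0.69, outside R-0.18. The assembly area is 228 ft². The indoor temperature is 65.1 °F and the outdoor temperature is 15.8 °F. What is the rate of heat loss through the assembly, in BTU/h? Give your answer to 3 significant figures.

1.12/0.922 = 1.215
4.22 × 0.0972 = 0.4102
R_total = 0.69 + 0.632 + 45.8 + 1.215 + 0.4102 + 0.18 = 48.93 ft²·°F·h/BTU
Q = A·ΔT/R = 228 × (65.1 − 15.8) / 48.93 = 229.7 BTU/h

230 BTU/h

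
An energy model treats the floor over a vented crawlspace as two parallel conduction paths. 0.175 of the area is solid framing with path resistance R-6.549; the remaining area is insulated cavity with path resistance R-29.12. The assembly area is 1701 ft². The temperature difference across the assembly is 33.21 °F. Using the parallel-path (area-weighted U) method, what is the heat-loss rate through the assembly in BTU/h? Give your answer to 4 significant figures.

3110 BTU/h

U_eff = 0.825/29.12 + 0.175/6.549 = 0.028331 + 0.026722 = 0.055053
R_eff = 1/U_eff = 18.164 ft²·°F·h/BTU
Q = 1701 × 33.21 / 18.164 = 3109.9 BTU/h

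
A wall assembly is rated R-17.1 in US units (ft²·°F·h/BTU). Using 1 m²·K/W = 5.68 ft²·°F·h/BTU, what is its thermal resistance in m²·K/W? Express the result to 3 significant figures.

3.01 m²·K/W

R_SI = 17.1/5.68 = 3.011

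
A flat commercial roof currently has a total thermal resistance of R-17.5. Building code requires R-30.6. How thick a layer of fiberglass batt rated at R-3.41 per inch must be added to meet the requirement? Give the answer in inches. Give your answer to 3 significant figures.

ΔR = 30.6 − 17.5 = 13.1 ft²·°F·h/BTU
L = ΔR / (R/in) = 13.1/3.41 = 3.842 in

3.84 in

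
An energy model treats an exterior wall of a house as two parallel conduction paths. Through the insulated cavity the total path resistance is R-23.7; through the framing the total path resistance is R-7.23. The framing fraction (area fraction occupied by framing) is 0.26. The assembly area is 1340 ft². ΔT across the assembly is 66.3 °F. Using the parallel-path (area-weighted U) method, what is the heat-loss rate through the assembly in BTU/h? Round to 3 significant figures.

5970 BTU/h

U_eff = 0.74/23.7 + 0.26/7.23 = 0.03122 + 0.03596 = 0.06718
R_eff = 1/U_eff = 14.88 ft²·°F·h/BTU
Q = 1340 × 66.3 / 14.88 = 5969 BTU/h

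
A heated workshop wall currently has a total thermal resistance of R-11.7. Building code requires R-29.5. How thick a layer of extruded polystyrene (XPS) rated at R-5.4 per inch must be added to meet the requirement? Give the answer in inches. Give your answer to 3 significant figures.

ΔR = 29.5 − 11.7 = 17.8 ft²·°F·h/BTU
L = ΔR / (R/in) = 17.8/5.4 = 3.296 in

3.30 in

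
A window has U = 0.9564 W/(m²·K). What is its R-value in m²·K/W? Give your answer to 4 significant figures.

R = 1/U = 1/0.9564 = 1.0456

1.046 m²·K/W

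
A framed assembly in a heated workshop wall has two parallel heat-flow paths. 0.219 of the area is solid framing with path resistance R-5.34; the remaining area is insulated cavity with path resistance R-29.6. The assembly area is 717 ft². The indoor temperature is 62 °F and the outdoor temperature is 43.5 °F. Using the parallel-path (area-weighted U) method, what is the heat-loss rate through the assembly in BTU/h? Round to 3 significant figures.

894 BTU/h

U_eff = 0.781/29.6 + 0.219/5.34 = 0.02639 + 0.04101 = 0.0674
R_eff = 1/U_eff = 14.84 ft²·°F·h/BTU
Q = 717 × (62 − 43.5) / 14.84 = 894 BTU/h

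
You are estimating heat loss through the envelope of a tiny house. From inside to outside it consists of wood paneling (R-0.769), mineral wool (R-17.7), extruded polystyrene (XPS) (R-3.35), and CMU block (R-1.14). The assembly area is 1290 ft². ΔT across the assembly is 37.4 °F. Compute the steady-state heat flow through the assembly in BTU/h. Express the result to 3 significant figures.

R_total = 0.769 + 17.7 + 3.35 + 1.14 = 22.96 ft²·°F·h/BTU
Q = A·ΔT/R = 1290 × 37.4 / 22.96 = 2101 BTU/h

2100 BTU/h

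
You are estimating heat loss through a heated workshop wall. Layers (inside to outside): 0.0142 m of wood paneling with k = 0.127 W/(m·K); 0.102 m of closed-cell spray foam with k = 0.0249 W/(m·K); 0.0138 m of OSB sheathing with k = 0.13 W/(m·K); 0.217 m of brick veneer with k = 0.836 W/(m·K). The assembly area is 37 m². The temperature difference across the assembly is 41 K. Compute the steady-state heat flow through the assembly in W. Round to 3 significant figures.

0.0142/0.127 = 0.1118
0.102/0.0249 = 4.096
0.0138/0.13 = 0.1062
0.217/0.836 = 0.2596
R_total = 0.1118 + 4.096 + 0.1062 + 0.2596 = 4.574 m²·K/W
Q = A·ΔT/R = 37 × 41 / 4.574 = 331.7 W

332 W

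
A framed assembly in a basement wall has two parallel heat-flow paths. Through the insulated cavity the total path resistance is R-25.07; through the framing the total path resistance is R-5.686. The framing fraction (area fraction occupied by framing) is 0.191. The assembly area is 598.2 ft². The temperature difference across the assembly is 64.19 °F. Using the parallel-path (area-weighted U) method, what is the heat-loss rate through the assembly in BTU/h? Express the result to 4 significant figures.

U_eff = 0.809/25.07 + 0.191/5.686 = 0.03227 + 0.033591 = 0.065861
R_eff = 1/U_eff = 15.184 ft²·°F·h/BTU
Q = 598.2 × 64.19 / 15.184 = 2529 BTU/h

2529 BTU/h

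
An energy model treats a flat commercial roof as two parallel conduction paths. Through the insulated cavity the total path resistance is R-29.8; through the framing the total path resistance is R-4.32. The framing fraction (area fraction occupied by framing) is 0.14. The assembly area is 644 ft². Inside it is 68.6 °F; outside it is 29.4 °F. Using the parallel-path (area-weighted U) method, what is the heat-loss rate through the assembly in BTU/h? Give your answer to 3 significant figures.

1550 BTU/h

U_eff = 0.86/29.8 + 0.14/4.32 = 0.02886 + 0.03241 = 0.06127
R_eff = 1/U_eff = 16.32 ft²·°F·h/BTU
Q = 644 × (68.6 − 29.4) / 16.32 = 1547 BTU/h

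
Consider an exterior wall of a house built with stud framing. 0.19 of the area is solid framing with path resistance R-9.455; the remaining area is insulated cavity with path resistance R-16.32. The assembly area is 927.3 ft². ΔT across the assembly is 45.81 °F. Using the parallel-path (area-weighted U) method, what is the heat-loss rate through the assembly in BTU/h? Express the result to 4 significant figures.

U_eff = 0.81/16.32 + 0.19/9.455 = 0.049632 + 0.020095 = 0.069728
R_eff = 1/U_eff = 14.342 ft²·°F·h/BTU
Q = 927.3 × 45.81 / 14.342 = 2962 BTU/h

2962 BTU/h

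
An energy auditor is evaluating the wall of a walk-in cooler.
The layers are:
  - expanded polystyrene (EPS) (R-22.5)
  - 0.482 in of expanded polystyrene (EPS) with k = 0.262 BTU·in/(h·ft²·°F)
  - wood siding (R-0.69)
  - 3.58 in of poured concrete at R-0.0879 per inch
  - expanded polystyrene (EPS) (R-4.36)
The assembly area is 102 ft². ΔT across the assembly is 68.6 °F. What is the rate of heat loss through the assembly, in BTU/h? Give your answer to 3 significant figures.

236 BTU/h

0.482/0.262 = 1.84
3.58 × 0.0879 = 0.3147
R_total = 22.5 + 1.84 + 0.69 + 0.3147 + 4.36 = 29.7 ft²·°F·h/BTU
Q = A·ΔT/R = 102 × 68.6 / 29.7 = 235.6 BTU/h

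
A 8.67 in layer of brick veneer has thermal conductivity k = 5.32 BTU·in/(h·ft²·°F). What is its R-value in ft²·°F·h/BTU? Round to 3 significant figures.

1.63 ft²·°F·h/BTU

R = L/k = 8.67/5.32 = 1.63 ft²·°F·h/BTU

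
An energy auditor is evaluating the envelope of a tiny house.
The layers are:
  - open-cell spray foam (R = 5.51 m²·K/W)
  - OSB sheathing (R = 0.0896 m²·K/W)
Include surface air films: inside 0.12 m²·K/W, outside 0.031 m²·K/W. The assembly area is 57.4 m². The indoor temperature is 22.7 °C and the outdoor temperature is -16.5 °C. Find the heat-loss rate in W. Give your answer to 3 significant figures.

R_total = 0.12 + 5.51 + 0.0896 + 0.031 = 5.751 m²·K/W
Q = A·ΔT/R = 57.4 × (22.7 − (-16.5)) / 5.751 = 391.3 W

391 W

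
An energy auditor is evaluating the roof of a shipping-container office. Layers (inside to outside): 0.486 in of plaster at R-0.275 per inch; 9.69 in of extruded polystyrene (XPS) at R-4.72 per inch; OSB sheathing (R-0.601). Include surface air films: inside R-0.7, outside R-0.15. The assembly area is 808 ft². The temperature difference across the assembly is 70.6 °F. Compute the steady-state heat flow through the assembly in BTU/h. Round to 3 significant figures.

0.486 × 0.275 = 0.1337
9.69 × 4.72 = 45.74
R_total = 0.7 + 0.1337 + 45.74 + 0.601 + 0.15 = 47.32 ft²·°F·h/BTU
Q = A·ΔT/R = 808 × 70.6 / 47.32 = 1205 BTU/h

1210 BTU/h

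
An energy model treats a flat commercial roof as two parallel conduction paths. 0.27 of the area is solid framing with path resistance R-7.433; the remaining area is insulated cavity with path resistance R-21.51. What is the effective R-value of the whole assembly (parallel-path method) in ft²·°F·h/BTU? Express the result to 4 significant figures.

14.23 ft²·°F·h/BTU

U_eff = 0.73/21.51 + 0.27/7.433 = 0.033938 + 0.036324 = 0.070262
R_eff = 1/U_eff = 14.232 ft²·°F·h/BTU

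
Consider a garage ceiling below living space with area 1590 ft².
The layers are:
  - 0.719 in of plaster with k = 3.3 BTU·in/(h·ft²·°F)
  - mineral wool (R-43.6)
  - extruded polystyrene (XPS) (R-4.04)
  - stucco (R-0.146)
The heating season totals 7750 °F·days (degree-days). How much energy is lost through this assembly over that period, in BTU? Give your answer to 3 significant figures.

6160000 BTU

0.719/3.3 = 0.2179
R_total = 0.2179 + 43.6 + 4.04 + 0.146 = 48 ft²·°F·h/BTU
E = A × HDD × 24 / R = 1590 × 7750 × 24 / 48 = 6161000 BTU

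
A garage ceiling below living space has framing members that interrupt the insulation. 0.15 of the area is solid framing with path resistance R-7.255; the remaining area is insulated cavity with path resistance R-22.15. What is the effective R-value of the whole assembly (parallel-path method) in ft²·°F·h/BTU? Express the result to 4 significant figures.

16.93 ft²·°F·h/BTU

U_eff = 0.85/22.15 + 0.15/7.255 = 0.038375 + 0.020675 = 0.05905
R_eff = 1/U_eff = 16.935 ft²·°F·h/BTU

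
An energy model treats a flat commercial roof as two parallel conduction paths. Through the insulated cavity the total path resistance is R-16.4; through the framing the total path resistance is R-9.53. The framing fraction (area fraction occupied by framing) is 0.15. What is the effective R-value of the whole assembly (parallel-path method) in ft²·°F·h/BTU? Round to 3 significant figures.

14.8 ft²·°F·h/BTU

U_eff = 0.85/16.4 + 0.15/9.53 = 0.05183 + 0.01574 = 0.06757
R_eff = 1/U_eff = 14.8 ft²·°F·h/BTU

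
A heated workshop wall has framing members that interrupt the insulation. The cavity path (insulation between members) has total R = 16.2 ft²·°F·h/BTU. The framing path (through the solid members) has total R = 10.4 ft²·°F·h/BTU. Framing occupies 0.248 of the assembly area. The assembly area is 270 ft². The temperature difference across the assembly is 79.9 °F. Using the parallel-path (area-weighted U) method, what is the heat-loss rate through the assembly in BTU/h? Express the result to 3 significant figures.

U_eff = 0.752/16.2 + 0.248/10.4 = 0.04642 + 0.02385 = 0.07027
R_eff = 1/U_eff = 14.23 ft²·°F·h/BTU
Q = 270 × 79.9 / 14.23 = 1516 BTU/h

1520 BTU/h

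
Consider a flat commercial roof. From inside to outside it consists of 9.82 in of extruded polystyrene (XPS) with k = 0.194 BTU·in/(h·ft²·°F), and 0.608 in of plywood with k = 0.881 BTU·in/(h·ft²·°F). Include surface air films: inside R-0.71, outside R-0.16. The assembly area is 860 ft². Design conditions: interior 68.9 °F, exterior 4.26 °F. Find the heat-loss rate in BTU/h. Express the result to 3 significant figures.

9.82/0.194 = 50.62
0.608/0.881 = 0.6901
R_total = 0.71 + 50.62 + 0.6901 + 0.16 = 52.18 ft²·°F·h/BTU
Q = A·ΔT/R = 860 × (68.9 − 4.26) / 52.18 = 1065 BTU/h

1070 BTU/h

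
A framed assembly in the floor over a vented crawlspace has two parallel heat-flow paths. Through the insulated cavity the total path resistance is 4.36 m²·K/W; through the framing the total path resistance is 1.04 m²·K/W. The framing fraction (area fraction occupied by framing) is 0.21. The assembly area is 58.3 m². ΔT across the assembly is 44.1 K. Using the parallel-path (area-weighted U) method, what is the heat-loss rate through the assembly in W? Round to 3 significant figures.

985 W

U_eff = 0.79/4.36 + 0.21/1.04 = 0.1812 + 0.2019 = 0.3831
R_eff = 1/U_eff = 2.61 m²·K/W
Q = 58.3 × 44.1 / 2.61 = 985 W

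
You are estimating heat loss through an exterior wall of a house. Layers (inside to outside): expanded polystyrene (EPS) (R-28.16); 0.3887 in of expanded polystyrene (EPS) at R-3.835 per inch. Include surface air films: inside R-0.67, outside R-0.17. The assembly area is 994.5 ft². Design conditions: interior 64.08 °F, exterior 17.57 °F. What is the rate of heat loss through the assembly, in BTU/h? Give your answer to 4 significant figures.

0.3887 × 3.835 = 1.4907
R_total = 0.67 + 28.16 + 1.4907 + 0.17 = 30.491 ft²·°F·h/BTU
Q = A·ΔT/R = 994.5 × (64.08 − 17.57) / 30.491 = 1517 BTU/h

1517 BTU/h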